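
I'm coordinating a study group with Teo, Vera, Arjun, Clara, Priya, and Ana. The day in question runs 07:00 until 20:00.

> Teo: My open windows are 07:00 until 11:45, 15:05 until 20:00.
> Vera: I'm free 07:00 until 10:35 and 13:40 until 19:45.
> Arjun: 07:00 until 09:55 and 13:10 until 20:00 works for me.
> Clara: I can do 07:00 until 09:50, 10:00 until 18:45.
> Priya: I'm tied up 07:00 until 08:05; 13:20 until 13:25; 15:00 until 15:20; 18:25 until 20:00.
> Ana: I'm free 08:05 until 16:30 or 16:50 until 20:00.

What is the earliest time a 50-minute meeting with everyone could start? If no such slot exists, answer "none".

08:05

Teo free: 07:00-11:45, 15:05-20:00.
Vera free: 07:00-10:35, 13:40-19:45.
Arjun free: 07:00-09:55, 13:10-20:00.
Clara free: 07:00-09:50, 10:00-18:45.
Priya free: 08:05-13:20, 13:25-15:00, 15:20-18:25 (invert busy blocks within the working day).
Ana free: 08:05-16:30, 16:50-20:00.
Teo ∩ Vera: 07:00-10:35, 15:05-19:45.
Teo ∩ Vera ∩ Arjun: 07:00-09:55, 15:05-19:45.
Teo ∩ Vera ∩ Arjun ∩ Clara: 07:00-09:50, 15:05-18:45.
Teo ∩ Vera ∩ Arjun ∩ Clara ∩ Priya: 08:05-09:50, 15:20-18:25.
Teo ∩ Vera ∩ Arjun ∩ Clara ∩ Priya ∩ Ana: 08:05-09:50, 15:20-16:30, 16:50-18:25.
The first common window of at least 50 minutes is 08:05-09:50, so the earliest start is 08:05.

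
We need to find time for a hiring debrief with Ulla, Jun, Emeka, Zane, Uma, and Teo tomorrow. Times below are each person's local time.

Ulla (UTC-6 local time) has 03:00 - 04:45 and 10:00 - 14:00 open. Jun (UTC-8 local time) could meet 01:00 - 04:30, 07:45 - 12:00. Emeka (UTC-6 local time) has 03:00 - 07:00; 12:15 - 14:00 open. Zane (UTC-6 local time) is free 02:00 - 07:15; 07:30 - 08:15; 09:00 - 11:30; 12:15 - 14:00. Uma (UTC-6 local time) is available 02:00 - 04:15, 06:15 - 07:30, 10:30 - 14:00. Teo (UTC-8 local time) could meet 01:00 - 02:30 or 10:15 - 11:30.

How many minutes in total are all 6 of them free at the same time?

Ulla in UTC: 09:00-10:45, 16:00-20:00 (add 6h to convert from UTC-6).
Jun in UTC: 09:00-12:30, 15:45-20:00 (add 8h to convert from UTC-8).
Emeka in UTC: 09:00-13:00, 18:15-20:00 (add 6h to convert from UTC-6).
Zane in UTC: 08:00-13:15, 13:30-14:15, 15:00-17:30, 18:15-20:00 (add 6h to convert from UTC-6).
Uma in UTC: 08:00-10:15, 12:15-13:30, 16:30-20:00 (add 6h to convert from UTC-6).
Teo in UTC: 09:00-10:30, 18:15-19:30 (add 8h to convert from UTC-8).
Ulla ∩ Jun: 09:00-10:45, 16:00-20:00.
Ulla ∩ Jun ∩ Emeka: 09:00-10:45, 18:15-20:00.
Ulla ∩ Jun ∩ Emeka ∩ Zane: 09:00-10:45, 18:15-20:00.
Ulla ∩ Jun ∩ Emeka ∩ Zane ∩ Uma: 09:00-10:15, 18:15-20:00.
Ulla ∩ Jun ∩ Emeka ∩ Zane ∩ Uma ∩ Teo: 09:00-10:15, 18:15-19:30.
Summing the common windows: 75 + 75 = 150 minutes.

150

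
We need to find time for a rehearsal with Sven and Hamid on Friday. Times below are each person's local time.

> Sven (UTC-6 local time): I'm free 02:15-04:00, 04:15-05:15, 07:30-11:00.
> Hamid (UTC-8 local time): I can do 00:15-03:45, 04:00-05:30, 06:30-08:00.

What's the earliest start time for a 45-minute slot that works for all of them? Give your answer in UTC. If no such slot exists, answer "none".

08:15

Sven in UTC: 08:15-10:00, 10:15-11:15, 13:30-17:00 (add 6h to convert from UTC-6).
Hamid in UTC: 08:15-11:45, 12:00-13:30, 14:30-16:00 (add 8h to convert from UTC-8).
Sven ∩ Hamid: 08:15-10:00, 10:15-11:15, 14:30-16:00.
The first common window of at least 45 minutes is 08:15-10:00, so the earliest start is 08:15.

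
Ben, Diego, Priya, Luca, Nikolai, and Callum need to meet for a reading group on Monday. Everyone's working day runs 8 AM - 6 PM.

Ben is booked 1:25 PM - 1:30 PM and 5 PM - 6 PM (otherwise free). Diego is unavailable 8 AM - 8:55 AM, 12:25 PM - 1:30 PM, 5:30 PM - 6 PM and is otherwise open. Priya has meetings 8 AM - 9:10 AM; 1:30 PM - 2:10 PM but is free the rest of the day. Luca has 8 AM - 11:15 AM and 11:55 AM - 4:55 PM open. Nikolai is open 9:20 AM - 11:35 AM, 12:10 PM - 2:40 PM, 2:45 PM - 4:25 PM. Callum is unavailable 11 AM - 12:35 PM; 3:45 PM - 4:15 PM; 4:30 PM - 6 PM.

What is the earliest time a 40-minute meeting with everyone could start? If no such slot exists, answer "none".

09:20

Ben free: 08:00-13:25, 13:30-17:00 (invert busy blocks within the working day).
Diego free: 08:55-12:25, 13:30-17:30 (invert busy blocks within the working day).
Priya free: 09:10-13:30, 14:10-18:00 (invert busy blocks within the working day).
Luca free: 08:00-11:15, 11:55-16:55.
Nikolai free: 09:20-11:35, 12:10-14:40, 14:45-16:25.
Callum free: 08:00-11:00, 12:35-15:45, 16:15-16:30 (invert busy blocks within the working day).
Ben ∩ Diego: 08:55-12:25, 13:30-17:00.
Ben ∩ Diego ∩ Priya: 09:10-12:25, 14:10-17:00.
Ben ∩ Diego ∩ Priya ∩ Luca: 09:10-11:15, 11:55-12:25, 14:10-16:55.
Ben ∩ Diego ∩ Priya ∩ Luca ∩ Nikolai: 09:20-11:15, 12:10-12:25, 14:10-14:40, 14:45-16:25.
Ben ∩ Diego ∩ Priya ∩ Luca ∩ Nikolai ∩ Callum: 09:20-11:00, 14:10-14:40, 14:45-15:45, 16:15-16:25.
The first common window of at least 40 minutes is 09:20-11:00, so the earliest start is 09:20.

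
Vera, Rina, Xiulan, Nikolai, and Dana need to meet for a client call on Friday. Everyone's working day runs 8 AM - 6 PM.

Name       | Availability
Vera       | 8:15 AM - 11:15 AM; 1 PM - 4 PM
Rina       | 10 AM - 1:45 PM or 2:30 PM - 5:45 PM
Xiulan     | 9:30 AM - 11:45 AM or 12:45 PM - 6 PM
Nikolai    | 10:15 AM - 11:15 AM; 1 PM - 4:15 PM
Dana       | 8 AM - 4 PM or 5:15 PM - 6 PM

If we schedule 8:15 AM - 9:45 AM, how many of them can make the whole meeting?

Vera and Dana can make the full 08:15-09:45 slot — that's 2.

2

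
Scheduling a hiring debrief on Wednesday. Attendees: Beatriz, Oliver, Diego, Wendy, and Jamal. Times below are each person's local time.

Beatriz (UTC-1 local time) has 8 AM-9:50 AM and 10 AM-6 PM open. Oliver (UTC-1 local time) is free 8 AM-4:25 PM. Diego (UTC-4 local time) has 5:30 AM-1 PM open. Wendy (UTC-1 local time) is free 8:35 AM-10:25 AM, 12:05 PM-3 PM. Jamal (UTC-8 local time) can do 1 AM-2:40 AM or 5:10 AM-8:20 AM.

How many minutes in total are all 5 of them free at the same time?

235

Beatriz in UTC: 09:00-10:50, 11:00-19:00 (add 1h to convert from UTC-1).
Oliver in UTC: 09:00-17:25 (add 1h to convert from UTC-1).
Diego in UTC: 09:30-17:00 (add 4h to convert from UTC-4).
Wendy in UTC: 09:35-11:25, 13:05-16:00 (add 1h to convert from UTC-1).
Jamal in UTC: 09:00-10:40, 13:10-16:20 (add 8h to convert from UTC-8).
Beatriz ∩ Oliver: 09:00-10:50, 11:00-17:25.
Beatriz ∩ Oliver ∩ Diego: 09:30-10:50, 11:00-17:00.
Beatriz ∩ Oliver ∩ Diego ∩ Wendy: 09:35-10:50, 11:00-11:25, 13:05-16:00.
Beatriz ∩ Oliver ∩ Diego ∩ Wendy ∩ Jamal: 09:35-10:40, 13:10-16:00.
Summing the common windows: 65 + 170 = 235 minutes.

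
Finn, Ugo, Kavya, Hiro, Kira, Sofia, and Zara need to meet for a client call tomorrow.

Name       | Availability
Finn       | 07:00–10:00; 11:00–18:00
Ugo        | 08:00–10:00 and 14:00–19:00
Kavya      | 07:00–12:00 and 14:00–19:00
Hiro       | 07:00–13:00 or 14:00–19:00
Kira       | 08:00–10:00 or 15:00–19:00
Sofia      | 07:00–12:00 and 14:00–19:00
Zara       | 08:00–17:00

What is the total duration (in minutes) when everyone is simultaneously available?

Finn ∩ Ugo: 08:00-10:00, 14:00-18:00.
Finn ∩ Ugo ∩ Kavya: 08:00-10:00, 14:00-18:00.
Finn ∩ Ugo ∩ Kavya ∩ Hiro: 08:00-10:00, 14:00-18:00.
Finn ∩ Ugo ∩ Kavya ∩ Hiro ∩ Kira: 08:00-10:00, 15:00-18:00.
Finn ∩ Ugo ∩ Kavya ∩ Hiro ∩ Kira ∩ Sofia: 08:00-10:00, 15:00-18:00.
Finn ∩ Ugo ∩ Kavya ∩ Hiro ∩ Kira ∩ Sofia ∩ Zara: 08:00-10:00, 15:00-17:00.
Summing the common windows: 120 + 120 = 240 minutes.

240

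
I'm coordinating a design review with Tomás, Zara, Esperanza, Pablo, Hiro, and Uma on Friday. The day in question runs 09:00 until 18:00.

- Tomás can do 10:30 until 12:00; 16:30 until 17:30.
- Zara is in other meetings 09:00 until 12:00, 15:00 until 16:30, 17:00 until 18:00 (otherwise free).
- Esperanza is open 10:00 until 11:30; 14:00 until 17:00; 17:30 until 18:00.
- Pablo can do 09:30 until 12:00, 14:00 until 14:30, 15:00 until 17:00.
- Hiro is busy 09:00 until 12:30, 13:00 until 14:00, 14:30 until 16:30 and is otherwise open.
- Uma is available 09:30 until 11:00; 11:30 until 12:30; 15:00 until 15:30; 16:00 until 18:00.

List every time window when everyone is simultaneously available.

Tomás free: 10:30-12:00, 16:30-17:30.
Zara free: 12:00-15:00, 16:30-17:00 (invert busy blocks within the working day).
Esperanza free: 10:00-11:30, 14:00-17:00, 17:30-18:00.
Pablo free: 09:30-12:00, 14:00-14:30, 15:00-17:00.
Hiro free: 12:30-13:00, 14:00-14:30, 16:30-18:00 (invert busy blocks within the working day).
Uma free: 09:30-11:00, 11:30-12:30, 15:00-15:30, 16:00-18:00.
Tomás ∩ Zara: 16:30-17:00.
Tomás ∩ Zara ∩ Esperanza: 16:30-17:00.
Tomás ∩ Zara ∩ Esperanza ∩ Pablo: 16:30-17:00.
Tomás ∩ Zara ∩ Esperanza ∩ Pablo ∩ Hiro: 16:30-17:00.
Tomás ∩ Zara ∩ Esperanza ∩ Pablo ∩ Hiro ∩ Uma: 16:30-17:00.

16:30-17:00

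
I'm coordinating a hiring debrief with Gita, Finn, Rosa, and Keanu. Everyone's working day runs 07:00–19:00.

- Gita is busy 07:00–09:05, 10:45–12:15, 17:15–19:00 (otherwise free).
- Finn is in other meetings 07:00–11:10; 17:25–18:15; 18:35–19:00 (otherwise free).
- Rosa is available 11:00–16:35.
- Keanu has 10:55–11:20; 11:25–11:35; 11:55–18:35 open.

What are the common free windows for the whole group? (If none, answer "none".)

Gita free: 09:05-10:45, 12:15-17:15 (invert busy blocks within the working day).
Finn free: 11:10-17:25, 18:15-18:35 (invert busy blocks within the working day).
Rosa free: 11:00-16:35.
Keanu free: 10:55-11:20, 11:25-11:35, 11:55-18:35.
Gita ∩ Finn: 12:15-17:15.
Gita ∩ Finn ∩ Rosa: 12:15-16:35.
Gita ∩ Finn ∩ Rosa ∩ Keanu: 12:15-16:35.

12:15-16:35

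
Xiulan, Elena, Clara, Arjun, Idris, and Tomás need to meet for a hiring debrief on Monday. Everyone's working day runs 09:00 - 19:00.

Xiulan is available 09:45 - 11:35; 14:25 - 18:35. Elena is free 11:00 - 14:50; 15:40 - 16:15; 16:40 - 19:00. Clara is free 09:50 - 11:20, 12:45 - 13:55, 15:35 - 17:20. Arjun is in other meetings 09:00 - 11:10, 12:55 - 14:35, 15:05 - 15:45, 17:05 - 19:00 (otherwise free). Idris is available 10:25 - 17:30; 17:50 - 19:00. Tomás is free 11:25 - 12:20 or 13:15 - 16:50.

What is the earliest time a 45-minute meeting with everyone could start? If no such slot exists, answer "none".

none

Xiulan free: 09:45-11:35, 14:25-18:35.
Elena free: 11:00-14:50, 15:40-16:15, 16:40-19:00.
Clara free: 09:50-11:20, 12:45-13:55, 15:35-17:20.
Arjun free: 11:10-12:55, 14:35-15:05, 15:45-17:05 (invert busy blocks within the working day).
Idris free: 10:25-17:30, 17:50-19:00.
Tomás free: 11:25-12:20, 13:15-16:50.
Xiulan ∩ Elena: 11:00-11:35, 14:25-14:50, 15:40-16:15, 16:40-18:35.
Xiulan ∩ Elena ∩ Clara: 11:00-11:20, 15:40-16:15, 16:40-17:20.
Xiulan ∩ Elena ∩ Clara ∩ Arjun: 11:10-11:20, 15:45-16:15, 16:40-17:05.
Xiulan ∩ Elena ∩ Clara ∩ Arjun ∩ Idris: 11:10-11:20, 15:45-16:15, 16:40-17:05.
Xiulan ∩ Elena ∩ Clara ∩ Arjun ∩ Idris ∩ Tomás: 15:45-16:15, 16:40-16:50.
No common window is at least 45 minutes long.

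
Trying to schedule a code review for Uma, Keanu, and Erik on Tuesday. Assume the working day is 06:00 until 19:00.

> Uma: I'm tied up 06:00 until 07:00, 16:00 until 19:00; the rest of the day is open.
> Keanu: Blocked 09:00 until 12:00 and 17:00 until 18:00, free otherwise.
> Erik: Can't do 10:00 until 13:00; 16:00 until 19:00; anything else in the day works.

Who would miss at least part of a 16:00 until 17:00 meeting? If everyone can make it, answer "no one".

Erik, Uma

Uma free: 07:00-16:00 (invert busy blocks within the working day).
Keanu free: 06:00-09:00, 12:00-17:00, 18:00-19:00 (invert busy blocks within the working day).
Erik free: 06:00-10:00, 13:00-16:00 (invert busy blocks within the working day).
Uma: not fully free for 16:00-17:00. Keanu: free for 16:00-17:00. Erik: not fully free for 16:00-17:00.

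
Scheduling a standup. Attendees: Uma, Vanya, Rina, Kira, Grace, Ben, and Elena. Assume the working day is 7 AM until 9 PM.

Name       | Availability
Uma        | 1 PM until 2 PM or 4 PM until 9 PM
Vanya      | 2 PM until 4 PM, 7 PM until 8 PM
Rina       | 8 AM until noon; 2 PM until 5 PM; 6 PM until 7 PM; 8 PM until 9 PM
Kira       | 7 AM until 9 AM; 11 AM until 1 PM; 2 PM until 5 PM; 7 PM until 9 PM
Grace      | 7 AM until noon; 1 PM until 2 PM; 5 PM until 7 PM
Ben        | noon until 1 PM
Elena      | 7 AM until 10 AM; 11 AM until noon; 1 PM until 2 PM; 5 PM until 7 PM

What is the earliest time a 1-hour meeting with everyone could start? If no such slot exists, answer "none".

Uma ∩ Vanya: 19:00-20:00.
Uma ∩ Vanya ∩ Rina: ∅.
Uma ∩ Vanya ∩ Rina ∩ Kira: ∅.
Uma ∩ Vanya ∩ Rina ∩ Kira ∩ Grace: ∅.
Uma ∩ Vanya ∩ Rina ∩ Kira ∩ Grace ∩ Ben: ∅.
Uma ∩ Vanya ∩ Rina ∩ Kira ∩ Grace ∩ Ben ∩ Elena: ∅.
There is no time when everyone is free.
No common window is at least 60 minutes long.

none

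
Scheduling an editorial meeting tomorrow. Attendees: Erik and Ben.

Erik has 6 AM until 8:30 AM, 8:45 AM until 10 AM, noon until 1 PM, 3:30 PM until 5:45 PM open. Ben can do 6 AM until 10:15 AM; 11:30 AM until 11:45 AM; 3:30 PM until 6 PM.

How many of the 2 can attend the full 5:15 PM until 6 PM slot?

1

Ben can make the full 17:15-18:00 slot — that's 1.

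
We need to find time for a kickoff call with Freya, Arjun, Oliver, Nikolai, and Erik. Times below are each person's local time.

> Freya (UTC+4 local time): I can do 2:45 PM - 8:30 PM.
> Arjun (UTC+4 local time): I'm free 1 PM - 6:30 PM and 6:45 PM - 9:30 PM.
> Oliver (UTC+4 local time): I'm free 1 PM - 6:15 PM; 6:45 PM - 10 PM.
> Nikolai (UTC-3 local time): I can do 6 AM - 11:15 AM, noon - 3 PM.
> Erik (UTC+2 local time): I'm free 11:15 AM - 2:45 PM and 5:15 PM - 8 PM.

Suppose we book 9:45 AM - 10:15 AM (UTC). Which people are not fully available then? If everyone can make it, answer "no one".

Freya

Freya in UTC: 10:45-16:30 (subtract 4h to convert from UTC+4).
Arjun in UTC: 09:00-14:30, 14:45-17:30 (subtract 4h to convert from UTC+4).
Oliver in UTC: 09:00-14:15, 14:45-18:00 (subtract 4h to convert from UTC+4).
Nikolai in UTC: 09:00-14:15, 15:00-18:00 (add 3h to convert from UTC-3).
Erik in UTC: 09:15-12:45, 15:15-18:00 (subtract 2h to convert from UTC+2).
Freya: not fully free for 09:45-10:15. Arjun: free for 09:45-10:15. Oliver: free for 09:45-10:15. Nikolai: free for 09:45-10:15. Erik: free for 09:45-10:15.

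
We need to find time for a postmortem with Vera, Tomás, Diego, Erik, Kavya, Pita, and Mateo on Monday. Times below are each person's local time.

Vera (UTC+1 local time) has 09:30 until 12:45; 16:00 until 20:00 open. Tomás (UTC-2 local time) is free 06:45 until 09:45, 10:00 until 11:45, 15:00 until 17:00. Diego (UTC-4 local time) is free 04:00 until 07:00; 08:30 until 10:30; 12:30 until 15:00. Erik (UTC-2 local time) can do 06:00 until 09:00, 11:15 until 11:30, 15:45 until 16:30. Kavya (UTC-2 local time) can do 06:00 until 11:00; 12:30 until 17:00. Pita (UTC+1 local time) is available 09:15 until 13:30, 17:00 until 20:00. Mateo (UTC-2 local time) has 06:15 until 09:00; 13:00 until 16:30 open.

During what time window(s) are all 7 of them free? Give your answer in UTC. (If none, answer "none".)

Vera in UTC: 08:30-11:45, 15:00-19:00 (subtract 1h to convert from UTC+1).
Tomás in UTC: 08:45-11:45, 12:00-13:45, 17:00-19:00 (add 2h to convert from UTC-2).
Diego in UTC: 08:00-11:00, 12:30-14:30, 16:30-19:00 (add 4h to convert from UTC-4).
Erik in UTC: 08:00-11:00, 13:15-13:30, 17:45-18:30 (add 2h to convert from UTC-2).
Kavya in UTC: 08:00-13:00, 14:30-19:00 (add 2h to convert from UTC-2).
Pita in UTC: 08:15-12:30, 16:00-19:00 (subtract 1h to convert from UTC+1).
Mateo in UTC: 08:15-11:00, 15:00-18:30 (add 2h to convert from UTC-2).
Vera ∩ Tomás: 08:45-11:45, 17:00-19:00.
Vera ∩ Tomás ∩ Diego: 08:45-11:00, 17:00-19:00.
Vera ∩ Tomás ∩ Diego ∩ Erik: 08:45-11:00, 17:45-18:30.
Vera ∩ Tomás ∩ Diego ∩ Erik ∩ Kavya: 08:45-11:00, 17:45-18:30.
Vera ∩ Tomás ∩ Diego ∩ Erik ∩ Kavya ∩ Pita: 08:45-11:00, 17:45-18:30.
Vera ∩ Tomás ∩ Diego ∩ Erik ∩ Kavya ∩ Pita ∩ Mateo: 08:45-11:00, 17:45-18:30.

08:45-11:00, 17:45-18:30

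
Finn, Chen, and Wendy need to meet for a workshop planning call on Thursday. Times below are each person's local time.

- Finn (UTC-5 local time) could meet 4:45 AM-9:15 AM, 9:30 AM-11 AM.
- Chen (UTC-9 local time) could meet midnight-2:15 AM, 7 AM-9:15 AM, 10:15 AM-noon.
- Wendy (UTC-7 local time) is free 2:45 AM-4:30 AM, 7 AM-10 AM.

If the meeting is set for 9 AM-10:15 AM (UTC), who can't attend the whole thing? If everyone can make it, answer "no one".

Finn in UTC: 09:45-14:15, 14:30-16:00 (add 5h to convert from UTC-5).
Chen in UTC: 09:00-11:15, 16:00-18:15, 19:15-21:00 (add 9h to convert from UTC-9).
Wendy in UTC: 09:45-11:30, 14:00-17:00 (add 7h to convert from UTC-7).
Finn: not fully free for 09:00-10:15. Chen: free for 09:00-10:15. Wendy: not fully free for 09:00-10:15.

Finn, Wendy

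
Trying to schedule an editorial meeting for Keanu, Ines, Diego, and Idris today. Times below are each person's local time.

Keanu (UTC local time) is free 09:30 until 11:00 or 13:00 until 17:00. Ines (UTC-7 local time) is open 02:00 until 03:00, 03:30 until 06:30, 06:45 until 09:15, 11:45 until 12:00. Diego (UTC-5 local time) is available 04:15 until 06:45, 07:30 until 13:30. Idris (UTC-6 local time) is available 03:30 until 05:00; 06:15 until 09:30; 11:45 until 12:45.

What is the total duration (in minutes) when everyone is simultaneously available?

Keanu in UTC: 09:30-11:00, 13:00-17:00.
Ines in UTC: 09:00-10:00, 10:30-13:30, 13:45-16:15, 18:45-19:00 (add 7h to convert from UTC-7).
Diego in UTC: 09:15-11:45, 12:30-18:30 (add 5h to convert from UTC-5).
Idris in UTC: 09:30-11:00, 12:15-15:30, 17:45-18:45 (add 6h to convert from UTC-6).
Keanu ∩ Ines: 09:30-10:00, 10:30-11:00, 13:00-13:30, 13:45-16:15.
Keanu ∩ Ines ∩ Diego: 09:30-10:00, 10:30-11:00, 13:00-13:30, 13:45-16:15.
Keanu ∩ Ines ∩ Diego ∩ Idris: 09:30-10:00, 10:30-11:00, 13:00-13:30, 13:45-15:30.
Summing the common windows: 30 + 30 + 30 + 105 = 195 minutes.

195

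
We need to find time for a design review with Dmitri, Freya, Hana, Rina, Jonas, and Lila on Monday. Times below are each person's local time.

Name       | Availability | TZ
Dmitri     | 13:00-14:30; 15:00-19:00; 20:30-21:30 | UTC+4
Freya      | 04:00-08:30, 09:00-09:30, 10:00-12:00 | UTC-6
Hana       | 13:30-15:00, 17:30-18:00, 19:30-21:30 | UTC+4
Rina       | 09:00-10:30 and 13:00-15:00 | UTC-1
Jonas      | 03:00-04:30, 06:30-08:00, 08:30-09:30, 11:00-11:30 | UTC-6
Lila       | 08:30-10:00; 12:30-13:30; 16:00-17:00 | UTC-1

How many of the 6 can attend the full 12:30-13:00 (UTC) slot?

Dmitri in UTC: 09:00-10:30, 11:00-15:00, 16:30-17:30 (subtract 4h to convert from UTC+4).
Freya in UTC: 10:00-14:30, 15:00-15:30, 16:00-18:00 (add 6h to convert from UTC-6).
Hana in UTC: 09:30-11:00, 13:30-14:00, 15:30-17:30 (subtract 4h to convert from UTC+4).
Rina in UTC: 10:00-11:30, 14:00-16:00 (add 1h to convert from UTC-1).
Jonas in UTC: 09:00-10:30, 12:30-14:00, 14:30-15:30, 17:00-17:30 (add 6h to convert from UTC-6).
Lila in UTC: 09:30-11:00, 13:30-14:30, 17:00-18:00 (add 1h to convert from UTC-1).
Dmitri, Freya, and Jonas can make the full 12:30-13:00 slot — that's 3.

3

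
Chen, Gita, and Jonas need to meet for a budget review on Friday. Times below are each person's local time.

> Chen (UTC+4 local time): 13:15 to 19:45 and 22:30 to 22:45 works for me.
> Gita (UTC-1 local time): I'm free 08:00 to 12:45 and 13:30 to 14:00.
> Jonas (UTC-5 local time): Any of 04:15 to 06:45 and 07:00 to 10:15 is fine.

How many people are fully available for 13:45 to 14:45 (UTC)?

Chen in UTC: 09:15-15:45, 18:30-18:45 (subtract 4h to convert from UTC+4).
Gita in UTC: 09:00-13:45, 14:30-15:00 (add 1h to convert from UTC-1).
Jonas in UTC: 09:15-11:45, 12:00-15:15 (add 5h to convert from UTC-5).
Chen and Jonas can make the full 13:45-14:45 slot — that's 2.

2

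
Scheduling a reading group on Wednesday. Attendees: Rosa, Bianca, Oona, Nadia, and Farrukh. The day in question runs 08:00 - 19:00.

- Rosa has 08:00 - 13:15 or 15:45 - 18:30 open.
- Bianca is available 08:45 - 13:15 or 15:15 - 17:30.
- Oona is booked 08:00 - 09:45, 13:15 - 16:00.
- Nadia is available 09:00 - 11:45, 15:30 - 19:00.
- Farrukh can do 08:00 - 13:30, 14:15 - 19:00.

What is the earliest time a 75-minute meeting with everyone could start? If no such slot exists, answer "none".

09:45

Rosa free: 08:00-13:15, 15:45-18:30.
Bianca free: 08:45-13:15, 15:15-17:30.
Oona free: 09:45-13:15, 16:00-19:00 (invert busy blocks within the working day).
Nadia free: 09:00-11:45, 15:30-19:00.
Farrukh free: 08:00-13:30, 14:15-19:00.
Rosa ∩ Bianca: 08:45-13:15, 15:45-17:30.
Rosa ∩ Bianca ∩ Oona: 09:45-13:15, 16:00-17:30.
Rosa ∩ Bianca ∩ Oona ∩ Nadia: 09:45-11:45, 16:00-17:30.
Rosa ∩ Bianca ∩ Oona ∩ Nadia ∩ Farrukh: 09:45-11:45, 16:00-17:30.
So the common availability across everyone is 09:45-11:45, 16:00-17:30.
The first common window of at least 75 minutes is 09:45-11:45, so the earliest start is 09:45.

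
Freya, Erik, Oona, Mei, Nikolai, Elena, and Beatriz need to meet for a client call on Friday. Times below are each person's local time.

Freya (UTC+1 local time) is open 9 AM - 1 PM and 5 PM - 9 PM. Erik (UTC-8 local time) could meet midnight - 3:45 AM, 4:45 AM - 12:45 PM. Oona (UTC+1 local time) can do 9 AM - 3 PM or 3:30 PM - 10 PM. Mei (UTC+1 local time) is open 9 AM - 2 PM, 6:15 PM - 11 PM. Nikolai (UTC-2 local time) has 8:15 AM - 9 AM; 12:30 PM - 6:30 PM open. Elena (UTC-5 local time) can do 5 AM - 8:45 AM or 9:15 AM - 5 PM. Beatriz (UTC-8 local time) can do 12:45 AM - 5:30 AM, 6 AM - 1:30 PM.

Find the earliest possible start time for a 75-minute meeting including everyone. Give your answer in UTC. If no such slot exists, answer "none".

17:15

Freya in UTC: 08:00-12:00, 16:00-20:00 (subtract 1h to convert from UTC+1).
Erik in UTC: 08:00-11:45, 12:45-20:45 (add 8h to convert from UTC-8).
Oona in UTC: 08:00-14:00, 14:30-21:00 (subtract 1h to convert from UTC+1).
Mei in UTC: 08:00-13:00, 17:15-22:00 (subtract 1h to convert from UTC+1).
Nikolai in UTC: 10:15-11:00, 14:30-20:30 (add 2h to convert from UTC-2).
Elena in UTC: 10:00-13:45, 14:15-22:00 (add 5h to convert from UTC-5).
Beatriz in UTC: 08:45-13:30, 14:00-21:30 (add 8h to convert from UTC-8).
Freya ∩ Erik: 08:00-11:45, 16:00-20:00.
Freya ∩ Erik ∩ Oona: 08:00-11:45, 16:00-20:00.
Freya ∩ Erik ∩ Oona ∩ Mei: 08:00-11:45, 17:15-20:00.
Freya ∩ Erik ∩ Oona ∩ Mei ∩ Nikolai: 10:15-11:00, 17:15-20:00.
Freya ∩ Erik ∩ Oona ∩ Mei ∩ Nikolai ∩ Elena: 10:15-11:00, 17:15-20:00.
Freya ∩ Erik ∩ Oona ∩ Mei ∩ Nikolai ∩ Elena ∩ Beatriz: 10:15-11:00, 17:15-20:00.
So the common availability across everyone is 10:15-11:00, 17:15-20:00.
The first common window of at least 75 minutes is 17:15-20:00, so the earliest start is 17:15.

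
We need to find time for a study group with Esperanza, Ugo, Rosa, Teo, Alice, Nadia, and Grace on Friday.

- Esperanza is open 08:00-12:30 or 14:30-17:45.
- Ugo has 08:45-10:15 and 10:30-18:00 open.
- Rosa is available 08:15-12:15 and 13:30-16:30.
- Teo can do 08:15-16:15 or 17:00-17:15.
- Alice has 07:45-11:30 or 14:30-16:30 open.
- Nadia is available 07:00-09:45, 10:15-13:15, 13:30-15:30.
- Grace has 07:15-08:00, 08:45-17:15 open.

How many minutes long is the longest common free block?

60

Esperanza ∩ Ugo: 08:45-10:15, 10:30-12:30, 14:30-17:45.
Esperanza ∩ Ugo ∩ Rosa: 08:45-10:15, 10:30-12:15, 14:30-16:30.
Esperanza ∩ Ugo ∩ Rosa ∩ Teo: 08:45-10:15, 10:30-12:15, 14:30-16:15.
Esperanza ∩ Ugo ∩ Rosa ∩ Teo ∩ Alice: 08:45-10:15, 10:30-11:30, 14:30-16:15.
Esperanza ∩ Ugo ∩ Rosa ∩ Teo ∩ Alice ∩ Nadia: 08:45-09:45, 10:30-11:30, 14:30-15:30.
Esperanza ∩ Ugo ∩ Rosa ∩ Teo ∩ Alice ∩ Nadia ∩ Grace: 08:45-09:45, 10:30-11:30, 14:30-15:30.
The longest is 08:45-09:45 at 60 minutes.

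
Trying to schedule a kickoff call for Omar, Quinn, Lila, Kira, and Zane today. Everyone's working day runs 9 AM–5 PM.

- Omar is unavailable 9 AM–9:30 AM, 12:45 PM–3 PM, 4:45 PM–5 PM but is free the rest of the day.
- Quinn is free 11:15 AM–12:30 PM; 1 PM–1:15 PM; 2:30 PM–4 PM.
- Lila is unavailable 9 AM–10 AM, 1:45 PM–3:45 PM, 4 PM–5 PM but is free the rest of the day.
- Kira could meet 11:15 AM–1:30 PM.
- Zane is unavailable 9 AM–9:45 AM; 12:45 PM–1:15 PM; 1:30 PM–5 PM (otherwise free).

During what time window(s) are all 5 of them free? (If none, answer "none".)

Omar free: 09:30-12:45, 15:00-16:45 (invert busy blocks within the working day).
Quinn free: 11:15-12:30, 13:00-13:15, 14:30-16:00.
Lila free: 10:00-13:45, 15:45-16:00 (invert busy blocks within the working day).
Kira free: 11:15-13:30.
Zane free: 09:45-12:45, 13:15-13:30 (invert busy blocks within the working day).
Omar ∩ Quinn: 11:15-12:30, 15:00-16:00.
Omar ∩ Quinn ∩ Lila: 11:15-12:30, 15:45-16:00.
Omar ∩ Quinn ∩ Lila ∩ Kira: 11:15-12:30.
Omar ∩ Quinn ∩ Lila ∩ Kira ∩ Zane: 11:15-12:30.

11:15-12:30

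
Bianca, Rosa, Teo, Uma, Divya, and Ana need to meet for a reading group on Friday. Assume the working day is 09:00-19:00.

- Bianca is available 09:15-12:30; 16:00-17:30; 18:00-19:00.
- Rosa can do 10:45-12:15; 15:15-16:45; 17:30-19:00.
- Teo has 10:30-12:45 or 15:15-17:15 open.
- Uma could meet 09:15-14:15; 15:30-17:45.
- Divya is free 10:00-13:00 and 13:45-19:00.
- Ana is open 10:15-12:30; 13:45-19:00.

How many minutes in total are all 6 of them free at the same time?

135

Bianca ∩ Rosa: 10:45-12:15, 16:00-16:45, 18:00-19:00.
Bianca ∩ Rosa ∩ Teo: 10:45-12:15, 16:00-16:45.
Bianca ∩ Rosa ∩ Teo ∩ Uma: 10:45-12:15, 16:00-16:45.
Bianca ∩ Rosa ∩ Teo ∩ Uma ∩ Divya: 10:45-12:15, 16:00-16:45.
Bianca ∩ Rosa ∩ Teo ∩ Uma ∩ Divya ∩ Ana: 10:45-12:15, 16:00-16:45.
Summing the common windows: 90 + 45 = 135 minutes.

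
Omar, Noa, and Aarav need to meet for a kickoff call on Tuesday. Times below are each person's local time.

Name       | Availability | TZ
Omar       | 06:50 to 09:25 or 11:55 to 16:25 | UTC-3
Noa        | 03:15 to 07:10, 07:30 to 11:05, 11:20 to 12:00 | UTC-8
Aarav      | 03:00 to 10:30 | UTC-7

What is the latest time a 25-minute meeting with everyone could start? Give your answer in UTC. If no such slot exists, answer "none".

Omar in UTC: 09:50-12:25, 14:55-19:25 (add 3h to convert from UTC-3).
Noa in UTC: 11:15-15:10, 15:30-19:05, 19:20-20:00 (add 8h to convert from UTC-8).
Aarav in UTC: 10:00-17:30 (add 7h to convert from UTC-7).
Omar ∩ Noa: 11:15-12:25, 14:55-15:10, 15:30-19:05, 19:20-19:25.
Omar ∩ Noa ∩ Aarav: 11:15-12:25, 14:55-15:10, 15:30-17:30.
The last common window of at least 25 minutes is 15:30-17:30; a 25-minute meeting can start as late as 17:05 and still end by 17:30.

17:05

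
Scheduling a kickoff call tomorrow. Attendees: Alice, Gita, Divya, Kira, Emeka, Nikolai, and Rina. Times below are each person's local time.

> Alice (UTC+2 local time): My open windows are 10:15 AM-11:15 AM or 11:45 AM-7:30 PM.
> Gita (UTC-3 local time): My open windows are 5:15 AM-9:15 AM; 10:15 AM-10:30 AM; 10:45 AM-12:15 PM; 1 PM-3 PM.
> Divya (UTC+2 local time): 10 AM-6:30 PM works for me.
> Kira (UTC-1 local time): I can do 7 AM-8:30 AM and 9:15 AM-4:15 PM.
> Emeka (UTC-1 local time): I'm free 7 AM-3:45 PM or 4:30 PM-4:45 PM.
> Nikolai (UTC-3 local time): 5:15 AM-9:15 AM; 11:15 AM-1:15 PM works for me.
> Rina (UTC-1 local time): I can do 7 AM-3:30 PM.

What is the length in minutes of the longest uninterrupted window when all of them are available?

Alice in UTC: 08:15-09:15, 09:45-17:30 (subtract 2h to convert from UTC+2).
Gita in UTC: 08:15-12:15, 13:15-13:30, 13:45-15:15, 16:00-18:00 (add 3h to convert from UTC-3).
Divya in UTC: 08:00-16:30 (subtract 2h to convert from UTC+2).
Kira in UTC: 08:00-09:30, 10:15-17:15 (add 1h to convert from UTC-1).
Emeka in UTC: 08:00-16:45, 17:30-17:45 (add 1h to convert from UTC-1).
Nikolai in UTC: 08:15-12:15, 14:15-16:15 (add 3h to convert from UTC-3).
Rina in UTC: 08:00-16:30 (add 1h to convert from UTC-1).
Alice ∩ Gita: 08:15-09:15, 09:45-12:15, 13:15-13:30, 13:45-15:15, 16:00-17:30.
Alice ∩ Gita ∩ Divya: 08:15-09:15, 09:45-12:15, 13:15-13:30, 13:45-15:15, 16:00-16:30.
Alice ∩ Gita ∩ Divya ∩ Kira: 08:15-09:15, 10:15-12:15, 13:15-13:30, 13:45-15:15, 16:00-16:30.
Alice ∩ Gita ∩ Divya ∩ Kira ∩ Emeka: 08:15-09:15, 10:15-12:15, 13:15-13:30, 13:45-15:15, 16:00-16:30.
Alice ∩ Gita ∩ Divya ∩ Kira ∩ Emeka ∩ Nikolai: 08:15-09:15, 10:15-12:15, 14:15-15:15, 16:00-16:15.
Alice ∩ Gita ∩ Divya ∩ Kira ∩ Emeka ∩ Nikolai ∩ Rina: 08:15-09:15, 10:15-12:15, 14:15-15:15, 16:00-16:15.
Those are the intersection windows.
The longest is 10:15-12:15 at 120 minutes.

120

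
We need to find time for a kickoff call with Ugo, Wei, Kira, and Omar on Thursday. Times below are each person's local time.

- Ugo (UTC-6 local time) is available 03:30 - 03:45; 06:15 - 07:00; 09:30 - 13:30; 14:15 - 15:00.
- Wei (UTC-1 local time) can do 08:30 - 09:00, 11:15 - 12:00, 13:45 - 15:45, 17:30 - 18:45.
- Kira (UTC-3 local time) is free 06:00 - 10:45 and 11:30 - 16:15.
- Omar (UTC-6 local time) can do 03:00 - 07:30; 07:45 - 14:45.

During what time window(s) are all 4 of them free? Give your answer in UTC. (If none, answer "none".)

Ugo in UTC: 09:30-09:45, 12:15-13:00, 15:30-19:30, 20:15-21:00 (add 6h to convert from UTC-6).
Wei in UTC: 09:30-10:00, 12:15-13:00, 14:45-16:45, 18:30-19:45 (add 1h to convert from UTC-1).
Kira in UTC: 09:00-13:45, 14:30-19:15 (add 3h to convert from UTC-3).
Omar in UTC: 09:00-13:30, 13:45-20:45 (add 6h to convert from UTC-6).
Ugo ∩ Wei: 09:30-09:45, 12:15-13:00, 15:30-16:45, 18:30-19:30.
Ugo ∩ Wei ∩ Kira: 09:30-09:45, 12:15-13:00, 15:30-16:45, 18:30-19:15.
Ugo ∩ Wei ∩ Kira ∩ Omar: 09:30-09:45, 12:15-13:00, 15:30-16:45, 18:30-19:15.

09:30-09:45, 12:15-13:00, 15:30-16:45, 18:30-19:15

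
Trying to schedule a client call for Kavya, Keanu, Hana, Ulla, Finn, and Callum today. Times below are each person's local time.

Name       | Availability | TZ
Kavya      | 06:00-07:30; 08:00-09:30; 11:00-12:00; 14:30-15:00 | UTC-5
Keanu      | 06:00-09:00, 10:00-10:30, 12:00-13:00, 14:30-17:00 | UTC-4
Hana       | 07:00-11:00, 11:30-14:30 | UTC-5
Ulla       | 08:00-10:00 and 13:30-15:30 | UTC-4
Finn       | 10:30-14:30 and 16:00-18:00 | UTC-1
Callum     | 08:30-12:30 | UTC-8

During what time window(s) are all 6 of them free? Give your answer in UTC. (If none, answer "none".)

Kavya in UTC: 11:00-12:30, 13:00-14:30, 16:00-17:00, 19:30-20:00 (add 5h to convert from UTC-5).
Keanu in UTC: 10:00-13:00, 14:00-14:30, 16:00-17:00, 18:30-21:00 (add 4h to convert from UTC-4).
Hana in UTC: 12:00-16:00, 16:30-19:30 (add 5h to convert from UTC-5).
Ulla in UTC: 12:00-14:00, 17:30-19:30 (add 4h to convert from UTC-4).
Finn in UTC: 11:30-15:30, 17:00-19:00 (add 1h to convert from UTC-1).
Callum in UTC: 16:30-20:30 (add 8h to convert from UTC-8).
Kavya ∩ Keanu: 11:00-12:30, 14:00-14:30, 16:00-17:00, 19:30-20:00.
Kavya ∩ Keanu ∩ Hana: 12:00-12:30, 14:00-14:30, 16:30-17:00.
Kavya ∩ Keanu ∩ Hana ∩ Ulla: 12:00-12:30.
Kavya ∩ Keanu ∩ Hana ∩ Ulla ∩ Finn: 12:00-12:30.
Kavya ∩ Keanu ∩ Hana ∩ Ulla ∩ Finn ∩ Callum: ∅.
There is no time when everyone is free.

none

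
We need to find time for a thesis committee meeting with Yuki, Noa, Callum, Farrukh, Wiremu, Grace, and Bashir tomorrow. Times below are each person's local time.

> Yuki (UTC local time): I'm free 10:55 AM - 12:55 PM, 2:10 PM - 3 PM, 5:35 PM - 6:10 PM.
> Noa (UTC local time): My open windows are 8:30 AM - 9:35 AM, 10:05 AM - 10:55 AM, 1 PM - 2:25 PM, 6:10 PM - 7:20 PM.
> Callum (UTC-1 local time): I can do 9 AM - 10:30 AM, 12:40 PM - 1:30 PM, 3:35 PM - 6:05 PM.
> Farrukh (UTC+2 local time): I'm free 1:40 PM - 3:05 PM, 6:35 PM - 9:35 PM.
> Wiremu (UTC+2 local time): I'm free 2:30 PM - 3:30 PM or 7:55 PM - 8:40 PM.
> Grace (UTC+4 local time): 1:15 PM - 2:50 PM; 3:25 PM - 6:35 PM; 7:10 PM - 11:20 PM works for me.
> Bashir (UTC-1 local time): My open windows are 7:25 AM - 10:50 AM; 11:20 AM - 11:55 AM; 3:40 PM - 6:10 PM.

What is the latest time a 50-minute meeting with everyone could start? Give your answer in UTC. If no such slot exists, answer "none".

Yuki in UTC: 10:55-12:55, 14:10-15:00, 17:35-18:10.
Noa in UTC: 08:30-09:35, 10:05-10:55, 13:00-14:25, 18:10-19:20.
Callum in UTC: 10:00-11:30, 13:40-14:30, 16:35-19:05 (add 1h to convert from UTC-1).
Farrukh in UTC: 11:40-13:05, 16:35-19:35 (subtract 2h to convert from UTC+2).
Wiremu in UTC: 12:30-13:30, 17:55-18:40 (subtract 2h to convert from UTC+2).
Grace in UTC: 09:15-10:50, 11:25-14:35, 15:10-19:20 (subtract 4h to convert from UTC+4).
Bashir in UTC: 08:25-11:50, 12:20-12:55, 16:40-19:10 (add 1h to convert from UTC-1).
Yuki ∩ Noa: 14:10-14:25.
Yuki ∩ Noa ∩ Callum: 14:10-14:25.
Yuki ∩ Noa ∩ Callum ∩ Farrukh: ∅.
Yuki ∩ Noa ∩ Callum ∩ Farrukh ∩ Wiremu: ∅.
Yuki ∩ Noa ∩ Callum ∩ Farrukh ∩ Wiremu ∩ Grace: ∅.
Yuki ∩ Noa ∩ Callum ∩ Farrukh ∩ Wiremu ∩ Grace ∩ Bashir: ∅.
There is no time when everyone is free.
No common window is at least 50 minutes long.

none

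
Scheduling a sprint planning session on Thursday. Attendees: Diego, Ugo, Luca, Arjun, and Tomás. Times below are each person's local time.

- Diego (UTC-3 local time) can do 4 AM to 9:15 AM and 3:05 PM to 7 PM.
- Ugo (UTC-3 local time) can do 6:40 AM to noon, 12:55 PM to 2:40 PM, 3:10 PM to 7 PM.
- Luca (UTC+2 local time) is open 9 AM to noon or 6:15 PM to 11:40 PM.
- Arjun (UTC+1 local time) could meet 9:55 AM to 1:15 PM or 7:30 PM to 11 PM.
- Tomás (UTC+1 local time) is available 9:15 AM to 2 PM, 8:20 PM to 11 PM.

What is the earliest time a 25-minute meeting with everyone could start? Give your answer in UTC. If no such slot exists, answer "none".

Diego in UTC: 07:00-12:15, 18:05-22:00 (add 3h to convert from UTC-3).
Ugo in UTC: 09:40-15:00, 15:55-17:40, 18:10-22:00 (add 3h to convert from UTC-3).
Luca in UTC: 07:00-10:00, 16:15-21:40 (subtract 2h to convert from UTC+2).
Arjun in UTC: 08:55-12:15, 18:30-22:00 (subtract 1h to convert from UTC+1).
Tomás in UTC: 08:15-13:00, 19:20-22:00 (subtract 1h to convert from UTC+1).
Diego ∩ Ugo: 09:40-12:15, 18:10-22:00.
Diego ∩ Ugo ∩ Luca: 09:40-10:00, 18:10-21:40.
Diego ∩ Ugo ∩ Luca ∩ Arjun: 09:40-10:00, 18:30-21:40.
Diego ∩ Ugo ∩ Luca ∩ Arjun ∩ Tomás: 09:40-10:00, 19:20-21:40.
Those are the intersection windows.
The first common window of at least 25 minutes is 19:20-21:40, so the earliest start is 19:20.

19:20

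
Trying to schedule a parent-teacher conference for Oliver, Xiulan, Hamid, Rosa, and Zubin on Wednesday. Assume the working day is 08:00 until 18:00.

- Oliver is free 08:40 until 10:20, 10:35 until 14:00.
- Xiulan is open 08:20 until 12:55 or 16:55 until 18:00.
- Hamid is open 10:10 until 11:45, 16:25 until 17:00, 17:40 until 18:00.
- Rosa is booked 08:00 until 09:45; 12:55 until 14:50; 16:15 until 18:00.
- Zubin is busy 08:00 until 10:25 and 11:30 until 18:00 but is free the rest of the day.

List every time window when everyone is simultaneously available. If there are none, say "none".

Oliver free: 08:40-10:20, 10:35-14:00.
Xiulan free: 08:20-12:55, 16:55-18:00.
Hamid free: 10:10-11:45, 16:25-17:00, 17:40-18:00.
Rosa free: 09:45-12:55, 14:50-16:15 (invert busy blocks within the working day).
Zubin free: 10:25-11:30 (invert busy blocks within the working day).
Oliver ∩ Xiulan: 08:40-10:20, 10:35-12:55.
Oliver ∩ Xiulan ∩ Hamid: 10:10-10:20, 10:35-11:45.
Oliver ∩ Xiulan ∩ Hamid ∩ Rosa: 10:10-10:20, 10:35-11:45.
Oliver ∩ Xiulan ∩ Hamid ∩ Rosa ∩ Zubin: 10:35-11:30.

10:35-11:30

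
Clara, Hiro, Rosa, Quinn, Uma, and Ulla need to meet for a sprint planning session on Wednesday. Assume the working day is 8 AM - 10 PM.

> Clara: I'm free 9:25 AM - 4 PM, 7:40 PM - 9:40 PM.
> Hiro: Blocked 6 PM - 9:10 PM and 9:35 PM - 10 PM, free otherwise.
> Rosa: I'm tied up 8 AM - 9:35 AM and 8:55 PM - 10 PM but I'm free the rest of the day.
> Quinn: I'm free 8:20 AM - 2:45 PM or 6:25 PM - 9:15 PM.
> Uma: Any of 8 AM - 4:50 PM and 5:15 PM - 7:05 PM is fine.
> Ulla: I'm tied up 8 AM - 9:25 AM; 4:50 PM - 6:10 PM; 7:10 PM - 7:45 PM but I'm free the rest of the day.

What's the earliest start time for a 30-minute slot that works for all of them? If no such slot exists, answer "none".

09:35

Clara free: 09:25-16:00, 19:40-21:40.
Hiro free: 08:00-18:00, 21:10-21:35 (invert busy blocks within the working day).
Rosa free: 09:35-20:55 (invert busy blocks within the working day).
Quinn free: 08:20-14:45, 18:25-21:15.
Uma free: 08:00-16:50, 17:15-19:05.
Ulla free: 09:25-16:50, 18:10-19:10, 19:45-22:00 (invert busy blocks within the working day).
Clara ∩ Hiro: 09:25-16:00, 21:10-21:35.
Clara ∩ Hiro ∩ Rosa: 09:35-16:00.
Clara ∩ Hiro ∩ Rosa ∩ Quinn: 09:35-14:45.
Clara ∩ Hiro ∩ Rosa ∩ Quinn ∩ Uma: 09:35-14:45.
Clara ∩ Hiro ∩ Rosa ∩ Quinn ∩ Uma ∩ Ulla: 09:35-14:45.
So the common availability across everyone is 09:35-14:45.
The first common window of at least 30 minutes is 09:35-14:45, so the earliest start is 09:35.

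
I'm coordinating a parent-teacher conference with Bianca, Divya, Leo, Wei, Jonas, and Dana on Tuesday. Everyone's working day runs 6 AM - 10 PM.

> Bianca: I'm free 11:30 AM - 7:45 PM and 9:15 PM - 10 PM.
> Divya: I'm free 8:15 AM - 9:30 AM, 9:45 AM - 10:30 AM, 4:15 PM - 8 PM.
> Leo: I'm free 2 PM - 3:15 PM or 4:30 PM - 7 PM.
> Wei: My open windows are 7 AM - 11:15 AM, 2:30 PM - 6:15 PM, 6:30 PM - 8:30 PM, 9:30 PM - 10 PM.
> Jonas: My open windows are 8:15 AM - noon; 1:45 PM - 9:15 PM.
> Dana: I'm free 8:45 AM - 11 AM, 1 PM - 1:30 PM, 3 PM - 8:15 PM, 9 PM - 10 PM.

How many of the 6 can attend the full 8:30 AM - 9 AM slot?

Divya, Wei, and Jonas can make the full 08:30-09:00 slot — that's 3.

3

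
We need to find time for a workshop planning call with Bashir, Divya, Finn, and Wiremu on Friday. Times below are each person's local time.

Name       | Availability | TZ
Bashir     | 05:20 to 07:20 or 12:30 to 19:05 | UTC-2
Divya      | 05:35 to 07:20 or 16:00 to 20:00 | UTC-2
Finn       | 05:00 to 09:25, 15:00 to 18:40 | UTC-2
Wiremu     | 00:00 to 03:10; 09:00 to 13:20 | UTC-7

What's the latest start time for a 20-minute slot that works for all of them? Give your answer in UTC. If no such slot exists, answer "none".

20:00

Bashir in UTC: 07:20-09:20, 14:30-21:05 (add 2h to convert from UTC-2).
Divya in UTC: 07:35-09:20, 18:00-22:00 (add 2h to convert from UTC-2).
Finn in UTC: 07:00-11:25, 17:00-20:40 (add 2h to convert from UTC-2).
Wiremu in UTC: 07:00-10:10, 16:00-20:20 (add 7h to convert from UTC-7).
Bashir ∩ Divya: 07:35-09:20, 18:00-21:05.
Bashir ∩ Divya ∩ Finn: 07:35-09:20, 18:00-20:40.
Bashir ∩ Divya ∩ Finn ∩ Wiremu: 07:35-09:20, 18:00-20:20.
Those are the intersection windows.
The last common window of at least 20 minutes is 18:00-20:20; a 20-minute meeting can start as late as 20:00 and still end by 20:20.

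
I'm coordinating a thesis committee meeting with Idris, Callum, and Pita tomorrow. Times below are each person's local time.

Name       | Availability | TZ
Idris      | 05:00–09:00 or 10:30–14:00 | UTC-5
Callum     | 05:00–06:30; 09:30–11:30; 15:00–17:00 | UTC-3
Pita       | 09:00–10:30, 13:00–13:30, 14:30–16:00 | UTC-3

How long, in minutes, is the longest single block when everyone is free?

60

Idris in UTC: 10:00-14:00, 15:30-19:00 (add 5h to convert from UTC-5).
Callum in UTC: 08:00-09:30, 12:30-14:30, 18:00-20:00 (add 3h to convert from UTC-3).
Pita in UTC: 12:00-13:30, 16:00-16:30, 17:30-19:00 (add 3h to convert from UTC-3).
Idris ∩ Callum: 12:30-14:00, 18:00-19:00.
Idris ∩ Callum ∩ Pita: 12:30-13:30, 18:00-19:00.
The longest is 12:30-13:30 at 60 minutes.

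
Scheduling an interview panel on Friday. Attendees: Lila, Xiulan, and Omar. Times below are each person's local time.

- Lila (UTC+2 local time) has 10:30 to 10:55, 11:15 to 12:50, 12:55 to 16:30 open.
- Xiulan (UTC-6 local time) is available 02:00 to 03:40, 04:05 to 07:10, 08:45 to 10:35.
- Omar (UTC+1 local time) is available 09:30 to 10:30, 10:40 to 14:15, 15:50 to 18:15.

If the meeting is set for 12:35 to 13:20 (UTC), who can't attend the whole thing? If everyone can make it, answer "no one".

Lila in UTC: 08:30-08:55, 09:15-10:50, 10:55-14:30 (subtract 2h to convert from UTC+2).
Xiulan in UTC: 08:00-09:40, 10:05-13:10, 14:45-16:35 (add 6h to convert from UTC-6).
Omar in UTC: 08:30-09:30, 09:40-13:15, 14:50-17:15 (subtract 1h to convert from UTC+1).
Lila: free for 12:35-13:20. Xiulan: not fully free for 12:35-13:20. Omar: not fully free for 12:35-13:20.

Omar, Xiulan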